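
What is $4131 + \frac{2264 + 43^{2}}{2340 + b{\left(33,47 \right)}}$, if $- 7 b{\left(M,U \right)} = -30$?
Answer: $\frac{22606167}{5470} \approx 4132.8$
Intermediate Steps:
$b{\left(M,U \right)} = \frac{30}{7}$ ($b{\left(M,U \right)} = \left(- \frac{1}{7}\right) \left(-30\right) = \frac{30}{7}$)
$4131 + \frac{2264 + 43^{2}}{2340 + b{\left(33,47 \right)}} = 4131 + \frac{2264 + 43^{2}}{2340 + \frac{30}{7}} = 4131 + \frac{2264 + 1849}{\frac{16410}{7}} = 4131 + 4113 \cdot \frac{7}{16410} = 4131 + \frac{9597}{5470} = \frac{22606167}{5470}$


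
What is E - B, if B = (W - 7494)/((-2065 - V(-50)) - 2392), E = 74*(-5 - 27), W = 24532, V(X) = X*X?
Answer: -16457138/6957 ≈ -2365.6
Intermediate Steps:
V(X) = X²
E = -2368 (E = 74*(-32) = -2368)
B = -17038/6957 (B = (24532 - 7494)/((-2065 - 1*(-50)²) - 2392) = 17038/((-2065 - 1*2500) - 2392) = 17038/((-2065 - 2500) - 2392) = 17038/(-4565 - 2392) = 17038/(-6957) = 17038*(-1/6957) = -17038/6957 ≈ -2.4490)
E - B = -2368 - 1*(-17038/6957) = -2368 + 17038/6957 = -16457138/6957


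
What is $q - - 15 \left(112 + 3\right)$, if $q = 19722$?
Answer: $21447$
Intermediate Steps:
$q - - 15 \left(112 + 3\right) = 19722 - - 15 \left(112 + 3\right) = 19722 - \left(-15\right) 115 = 19722 - -1725 = 19722 + 1725 = 21447$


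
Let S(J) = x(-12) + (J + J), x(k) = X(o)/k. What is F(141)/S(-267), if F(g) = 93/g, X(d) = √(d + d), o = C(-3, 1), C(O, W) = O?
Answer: -397296/321656015 + 62*I*√6/321656015 ≈ -0.0012352 + 4.7215e-7*I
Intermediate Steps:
o = -3
X(d) = √2*√d (X(d) = √(2*d) = √2*√d)
x(k) = I*√6/k (x(k) = (√2*√(-3))/k = (√2*(I*√3))/k = (I*√6)/k = I*√6/k)
S(J) = 2*J - I*√6/12 (S(J) = I*√6/(-12) + (J + J) = I*√6*(-1/12) + 2*J = -I*√6/12 + 2*J = 2*J - I*√6/12)
F(141)/S(-267) = (93/141)/(2*(-267) - I*√6/12) = (93*(1/141))/(-534 - I*√6/12) = 31/(47*(-534 - I*√6/12))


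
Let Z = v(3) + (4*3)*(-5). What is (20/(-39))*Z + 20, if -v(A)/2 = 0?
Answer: 660/13 ≈ 50.769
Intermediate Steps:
v(A) = 0 (v(A) = -2*0 = 0)
Z = -60 (Z = 0 + (4*3)*(-5) = 0 + 12*(-5) = 0 - 60 = -60)
(20/(-39))*Z + 20 = (20/(-39))*(-60) + 20 = (20*(-1/39))*(-60) + 20 = -20/39*(-60) + 20 = 400/13 + 20 = 660/13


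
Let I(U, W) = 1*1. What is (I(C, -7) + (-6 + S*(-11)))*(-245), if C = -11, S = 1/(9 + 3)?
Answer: 17395/12 ≈ 1449.6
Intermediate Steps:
S = 1/12 ≈ 0.083333
I(U, W) = 1
(I(C, -7) + (-6 + S*(-11)))*(-245) = (1 + (-6 + (1/12)*(-11)))*(-245) = (1 + (-6 - 11/12))*(-245) = (1 - 83/12)*(-245) = -71/12*(-245) = 17395/12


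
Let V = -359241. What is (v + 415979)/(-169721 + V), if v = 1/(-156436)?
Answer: -65074090843/82748699432 ≈ -0.78641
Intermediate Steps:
v = -1/156436 ≈ -6.3924e-6
(v + 415979)/(-169721 + V) = (-1/156436 + 415979)/(-169721 - 359241) = (65074090843/156436)/(-528962) = (65074090843/156436)*(-1/528962) = -65074090843/82748699432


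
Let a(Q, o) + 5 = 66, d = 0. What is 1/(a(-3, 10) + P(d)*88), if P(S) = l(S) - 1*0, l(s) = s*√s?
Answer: 1/61 ≈ 0.016393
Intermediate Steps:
a(Q, o) = 61 (a(Q, o) = -5 + 66 = 61)
l(s) = s^(3/2)
P(S) = S^(3/2) (P(S) = S^(3/2) - 1*0 = S^(3/2) + 0 = S^(3/2))
1/(a(-3, 10) + P(d)*88) = 1/(61 + 0^(3/2)*88) = 1/(61 + 0*88) = 1/(61 + 0) = 1/61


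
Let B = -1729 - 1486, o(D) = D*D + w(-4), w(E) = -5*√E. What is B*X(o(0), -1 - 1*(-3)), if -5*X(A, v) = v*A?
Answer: -12860*I ≈ -12860.0*I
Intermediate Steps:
o(D) = D² - 10*I (o(D) = D*D - 10*I = D² - 10*I)
X(A, v) = -A*v/5 (X(A, v) = -v*A/5 = -A*v/5)
B = -3215
B*X(o(0), -1 - 1*(-3)) = -(-643)*(0² - 10*I)*(-1 - 1*(-3)) = -(-643)*(0 - 10*I)*(-1 + 3) = -(-643)*(-10*I)*2 = -12860*I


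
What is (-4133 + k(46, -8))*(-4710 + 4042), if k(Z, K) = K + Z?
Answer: 2735460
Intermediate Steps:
(-4133 + k(46, -8))*(-4710 + 4042) = (-4133 + (-8 + 46))*(-4710 + 4042) = (-4133 + 38)*(-668) = -4095*(-668) = 2735460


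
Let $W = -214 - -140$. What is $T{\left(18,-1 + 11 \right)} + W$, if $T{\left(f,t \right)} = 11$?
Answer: $-63$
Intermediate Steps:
$W = -74$ ($W = -214 + 140 = -74$)
$T{\left(18,-1 + 11 \right)} + W = 11 - 74 = -63$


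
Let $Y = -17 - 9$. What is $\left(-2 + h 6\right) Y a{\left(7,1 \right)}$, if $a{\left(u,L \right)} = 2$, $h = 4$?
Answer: $-1144$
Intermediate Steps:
$Y = -26$ ($Y = -17 - 9 = -26$)
$\left(-2 + h 6\right) Y a{\left(7,1 \right)} = \left(-2 + 4 \cdot 6\right) \left(-26\right) 2 = \left(-2 + 24\right) \left(-26\right) 2 = 22 \left(-26\right) 2 = \left(-572\right) 2 = -1144$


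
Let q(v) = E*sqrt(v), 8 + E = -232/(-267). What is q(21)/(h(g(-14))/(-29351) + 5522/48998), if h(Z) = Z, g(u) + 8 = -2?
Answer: -1369109563696*sqrt(21)/21702587967 ≈ -289.09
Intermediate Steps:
g(u) = -10 (g(u) = -8 - 2 = -10)
E = -1904/267 (E = -8 - 232/(-267) = -8 - 232*(-1/267) = -8 + 232/267 = -1904/267 ≈ -7.1311)
q(v) = -1904*sqrt(v)/267
q(21)/(h(g(-14))/(-29351) + 5522/48998) = (-1904*sqrt(21)/267)/(-10/(-29351) + 5522/48998) = (-1904*sqrt(21)/267)/(-10*(-1/29351) + 5522*(1/48998)) = (-1904*sqrt(21)/267)/(10/29351 + 2761/24499) = (-1904*sqrt(21)/267)/(81283101/719070149) = -1904*sqrt(21)/267*(719070149/81283101) = -1369109563696*sqrt(21)/21702587967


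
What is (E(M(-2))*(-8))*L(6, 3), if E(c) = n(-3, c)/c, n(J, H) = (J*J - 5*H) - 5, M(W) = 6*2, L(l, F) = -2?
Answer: -224/3 ≈ -74.667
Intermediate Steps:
M(W) = 12
n(J, H) = -5 + J² - 5*H (n(J, H) = (J² - 5*H) - 5 = -5 + J² - 5*H)
E(c) = (4 - 5*c)/c (E(c) = (-5 + (-3)² - 5*c)/c = (-5 + 9 - 5*c)/c = (4 - 5*c)/c)
(E(M(-2))*(-8))*L(6, 3) = ((-5 + 4/12)*(-8))*(-2) = ((-5 + 4*(1/12))*(-8))*(-2) = ((-5 + ⅓)*(-8))*(-2) = -14/3*(-8)*(-2) = (112/3)*(-2) = -224/3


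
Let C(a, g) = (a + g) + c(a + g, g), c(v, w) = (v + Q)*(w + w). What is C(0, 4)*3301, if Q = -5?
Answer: -13204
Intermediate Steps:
c(v, w) = 2*w*(-5 + v) (c(v, w) = (v - 5)*(w + w) = (-5 + v)*(2*w) = 2*w*(-5 + v))
C(a, g) = a + g + 2*g*(-5 + a + g) (C(a, g) = (a + g) + 2*g*(-5 + (a + g)) = (a + g) + 2*g*(-5 + a + g) = a + g + 2*g*(-5 + a + g))
C(0, 4)*3301 = (0 + 4 + 2*4*(-5 + 0 + 4))*3301 = (0 + 4 + 2*4*(-1))*3301 = (0 + 4 - 8)*3301 = -4*3301 = -13204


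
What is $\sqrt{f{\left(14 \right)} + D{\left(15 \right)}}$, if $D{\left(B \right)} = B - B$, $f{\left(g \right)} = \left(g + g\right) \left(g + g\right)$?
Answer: $28$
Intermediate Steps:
$f{\left(g \right)} = 4 g^{2}$ ($f{\left(g \right)} = 2 g 2 g = 4 g^{2}$)
$D{\left(B \right)} = 0$
$\sqrt{f{\left(14 \right)} + D{\left(15 \right)}} = \sqrt{4 \cdot 14^{2} + 0} = \sqrt{4 \cdot 196 + 0} = \sqrt{784 + 0} = \sqrt{784} = 28$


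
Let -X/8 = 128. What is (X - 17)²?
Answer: 1083681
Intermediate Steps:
X = -1024 (X = -8*128 = -1024)
(X - 17)² = (-1024 - 17)² = (-1041)² = 1083681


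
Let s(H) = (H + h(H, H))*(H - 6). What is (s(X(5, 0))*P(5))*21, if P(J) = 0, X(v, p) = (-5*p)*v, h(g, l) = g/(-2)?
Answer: 0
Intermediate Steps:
h(g, l) = -g/2 (h(g, l) = g*(-1/2) = -g/2)
X(v, p) = -5*p*v
s(H) = H*(-6 + H)/2 (s(H) = (H - H/2)*(H - 6) = (H/2)*(-6 + H) = H*(-6 + H)/2)
(s(X(5, 0))*P(5))*21 = (((-5*0*5)*(-6 - 5*0*5)/2)*0)*21 = (((1/2)*0*(-6 + 0))*0)*21 = (((1/2)*0*(-6))*0)*21 = (0*0)*21 = 0*21 = 0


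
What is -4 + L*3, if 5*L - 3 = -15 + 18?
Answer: -2/5 ≈ -0.40000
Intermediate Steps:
L = 6/5 (L = 3/5 + (-15 + 18)/5 = 3/5 + (1/5)*3 = 3/5 + 3/5 = 6/5 ≈ 1.2000)
-4 + L*3 = -4 + (6/5)*3 = -4 + 18/5 = -2/5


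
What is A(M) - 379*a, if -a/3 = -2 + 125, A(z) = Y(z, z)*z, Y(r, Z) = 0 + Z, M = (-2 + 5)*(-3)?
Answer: 139932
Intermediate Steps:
M = -9 (M = 3*(-3) = -9)
Y(r, Z) = Z
A(z) = z**2 (A(z) = z*z = z**2)
a = -369 (a = -3*(-2 + 125) = -3*123 = -369)
A(M) - 379*a = (-9)**2 - 379*(-369) = 81 + 139851 = 139932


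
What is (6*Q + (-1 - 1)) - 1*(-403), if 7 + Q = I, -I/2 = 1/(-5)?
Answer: 1807/5 ≈ 361.40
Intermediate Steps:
I = 2/5 (I = -2/(-5) = -2*(-1/5) = 2/5 ≈ 0.40000)
Q = -33/5 (Q = -7 + 2/5 = -33/5 ≈ -6.6000)
(6*Q + (-1 - 1)) - 1*(-403) = (6*(-33/5) + (-1 - 1)) - 1*(-403) = (-198/5 - 2) + 403 = -208/5 + 403 = 1807/5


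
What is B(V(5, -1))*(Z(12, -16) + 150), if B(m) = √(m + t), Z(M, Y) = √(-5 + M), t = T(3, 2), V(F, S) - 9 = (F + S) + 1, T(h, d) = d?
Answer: 600 + 4*√7 ≈ 610.58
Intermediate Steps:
V(F, S) = 10 + F + S (V(F, S) = 9 + ((F + S) + 1) = 9 + (1 + F + S) = 10 + F + S)
t = 2
B(m) = √(2 + m) (B(m) = √(m + 2) = √(2 + m))
B(V(5, -1))*(Z(12, -16) + 150) = √(2 + (10 + 5 - 1))*(√(-5 + 12) + 150) = √(2 + 14)*(√7 + 150) = √16*(150 + √7) = 4*(150 + √7) = 600 + 4*√7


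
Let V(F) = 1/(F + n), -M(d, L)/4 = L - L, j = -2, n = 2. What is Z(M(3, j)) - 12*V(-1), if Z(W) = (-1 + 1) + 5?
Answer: -7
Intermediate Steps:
M(d, L) = 0 (M(d, L) = -4*(L - L) = -4*0 = 0)
Z(W) = 5 (Z(W) = 0 + 5 = 5)
V(F) = 1/(2 + F) (V(F) = 1/(F + 2) = 1/(2 + F))
Z(M(3, j)) - 12*V(-1) = 5 - 12/(2 - 1) = 5 - 12/1 = 5 - 12*1 = 5 - 12 = -7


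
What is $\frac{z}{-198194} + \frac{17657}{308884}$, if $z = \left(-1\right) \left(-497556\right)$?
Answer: $- \frac{75093788023}{30609477748} \approx -2.4533$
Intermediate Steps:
$z = 497556$
$\frac{z}{-198194} + \frac{17657}{308884} = \frac{497556}{-198194} + \frac{17657}{308884} = 497556 \left(- \frac{1}{198194}\right) + 17657 \cdot \frac{1}{308884} = - \frac{248778}{99097} + \frac{17657}{308884} = - \frac{75093788023}{30609477748}$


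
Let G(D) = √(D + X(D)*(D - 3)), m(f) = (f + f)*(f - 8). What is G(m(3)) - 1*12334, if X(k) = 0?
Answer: -12334 + I*√30 ≈ -12334.0 + 5.4772*I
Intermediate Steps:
m(f) = 2*f*(-8 + f) (m(f) = (2*f)*(-8 + f) = 2*f*(-8 + f))
G(D) = √D (G(D) = √(D + 0*(D - 3)) = √(D + 0*(-3 + D)) = √(D + 0) = √D)
G(m(3)) - 1*12334 = √(2*3*(-8 + 3)) - 1*12334 = √(2*3*(-5)) - 12334 = √(-30) - 12334 = I*√30 - 12334 = -12334 + I*√30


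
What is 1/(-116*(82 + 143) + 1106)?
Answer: -1/24994 ≈ -4.0010e-5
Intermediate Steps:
1/(-116*(82 + 143) + 1106) = 1/(-116*225 + 1106) = 1/(-26100 + 1106) = 1/(-24994) = -1/24994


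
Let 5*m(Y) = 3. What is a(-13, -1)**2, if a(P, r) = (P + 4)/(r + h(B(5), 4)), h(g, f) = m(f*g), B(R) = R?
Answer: 2025/4 ≈ 506.25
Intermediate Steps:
m(Y) = 3/5 (m(Y) = (1/5)*3 = 3/5)
h(g, f) = 3/5
a(P, r) = (4 + P)/(3/5 + r) (a(P, r) = (P + 4)/(r + 3/5) = (4 + P)/(3/5 + r))
a(-13, -1)**2 = (5*(4 - 13)/(3 + 5*(-1)))**2 = (5*(-9)/(3 - 5))**2 = (5*(-9)/(-2))**2 = (5*(-1/2)*(-9))**2 = (45/2)**2 = 2025/4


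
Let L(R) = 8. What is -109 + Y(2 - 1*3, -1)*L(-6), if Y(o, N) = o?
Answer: -117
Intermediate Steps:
-109 + Y(2 - 1*3, -1)*L(-6) = -109 + (2 - 1*3)*8 = -109 + (2 - 3)*8 = -109 - 1*8 = -109 - 8 = -117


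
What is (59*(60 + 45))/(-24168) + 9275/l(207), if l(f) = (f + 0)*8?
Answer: 4456235/833796 ≈ 5.3445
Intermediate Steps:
l(f) = 8*f (l(f) = f*8 = 8*f)
(59*(60 + 45))/(-24168) + 9275/l(207) = (59*(60 + 45))/(-24168) + 9275/((8*207)) = (59*105)*(-1/24168) + 9275/1656 = 6195*(-1/24168) + 9275*(1/1656) = -2065/8056 + 9275/1656 = 4456235/833796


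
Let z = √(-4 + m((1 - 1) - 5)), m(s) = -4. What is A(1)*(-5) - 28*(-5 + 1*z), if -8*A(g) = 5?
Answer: 1145/8 - 56*I*√2 ≈ 143.13 - 79.196*I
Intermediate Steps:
A(g) = -5/8 (A(g) = -⅛*5 = -5/8)
z = 2*I*√2 (z = √(-4 - 4) = √(-8) = 2*I*√2 ≈ 2.8284*I)
A(1)*(-5) - 28*(-5 + 1*z) = -5/8*(-5) - 28*(-5 + 1*(2*I*√2)) = 25/8 - 28*(-5 + 2*I*√2) = 25/8 + (140 - 56*I*√2) = 1145/8 - 56*I*√2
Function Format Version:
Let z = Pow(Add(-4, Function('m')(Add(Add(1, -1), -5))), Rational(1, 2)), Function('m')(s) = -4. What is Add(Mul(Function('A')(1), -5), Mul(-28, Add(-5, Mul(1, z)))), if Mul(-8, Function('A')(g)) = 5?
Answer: Add(Rational(1145, 8), Mul(-56, I, Pow(2, Rational(1, 2)))) ≈ Add(143.13, Mul(-79.196, I))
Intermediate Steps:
Function('A')(g) = Rational(-5, 8) (Function('A')(g) = Mul(Rational(-1, 8), 5) = Rational(-5, 8))
z = Mul(2, I, Pow(2, Rational(1, 2))) (z = Pow(Add(-4, -4), Rational(1, 2)) = Pow(-8, Rational(1, 2)) = Mul(2, I, Pow(2, Rational(1, 2))) ≈ Mul(2.8284, I))
Add(Mul(Function('A')(1), -5), Mul(-28, Add(-5, Mul(1, z)))) = Add(Mul(Rational(-5, 8), -5), Mul(-28, Add(-5, Mul(1, Mul(2, I, Pow(2, Rational(1, 2))))))) = Add(Rational(25, 8), Mul(-28, Add(-5, Mul(2, I, Pow(2, Rational(1, 2)))))) = Add(Rational(25, 8), Add(140, Mul(-56, I, Pow(2, Rational(1, 2))))) = Add(Rational(1145, 8), Mul(-56, I, Pow(2, Rational(1, 2))))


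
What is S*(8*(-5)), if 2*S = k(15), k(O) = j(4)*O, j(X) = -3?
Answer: 900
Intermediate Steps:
k(O) = -3*O
S = -45/2 (S = (-3*15)/2 = (½)*(-45) = -45/2 ≈ -22.500)
S*(8*(-5)) = -180*(-5) = -45/2*(-40) = 900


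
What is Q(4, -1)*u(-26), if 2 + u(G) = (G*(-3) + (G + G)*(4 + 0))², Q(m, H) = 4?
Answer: 67592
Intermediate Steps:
u(G) = -2 + 25*G² (u(G) = -2 + (G*(-3) + (G + G)*(4 + 0))² = -2 + (-3*G + (2*G)*4)² = -2 + (-3*G + 8*G)² = -2 + (5*G)² = -2 + 25*G²)
Q(4, -1)*u(-26) = 4*(-2 + 25*(-26)²) = 4*(-2 + 25*676) = 4*(-2 + 16900) = 4*16898 = 67592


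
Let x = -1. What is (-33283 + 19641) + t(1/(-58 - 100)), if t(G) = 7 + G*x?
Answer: -2154329/158 ≈ -13635.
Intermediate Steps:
t(G) = 7 - G (t(G) = 7 + G*(-1) = 7 - G)
(-33283 + 19641) + t(1/(-58 - 100)) = (-33283 + 19641) + (7 - 1/(-58 - 100)) = -13642 + (7 - 1/(-158)) = -13642 + (7 - 1*(-1/158)) = -13642 + (7 + 1/158) = -13642 + 1107/158 = -2154329/158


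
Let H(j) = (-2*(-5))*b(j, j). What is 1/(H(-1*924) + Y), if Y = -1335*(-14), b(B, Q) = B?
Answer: 1/9450 ≈ 0.00010582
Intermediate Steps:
Y = 18690 (Y = -1335*(-14) = 18690)
H(j) = 10*j (H(j) = (-2*(-5))*j = 10*j)
1/(H(-1*924) + Y) = 1/(10*(-1*924) + 18690) = 1/(10*(-924) + 18690) = 1/(-9240 + 18690) = 1/9450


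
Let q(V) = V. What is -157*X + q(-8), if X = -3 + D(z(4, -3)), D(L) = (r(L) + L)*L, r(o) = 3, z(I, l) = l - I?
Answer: -3933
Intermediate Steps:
D(L) = L*(3 + L) (D(L) = (3 + L)*L = L*(3 + L))
X = 25 (X = -3 + (-3 - 1*4)*(3 + (-3 - 1*4)) = -3 + (-3 - 4)*(3 + (-3 - 4)) = -3 - 7*(3 - 7) = -3 - 7*(-4) = -3 + 28 = 25)
-157*X + q(-8) = -157*25 - 8 = -3925 - 8 = -3933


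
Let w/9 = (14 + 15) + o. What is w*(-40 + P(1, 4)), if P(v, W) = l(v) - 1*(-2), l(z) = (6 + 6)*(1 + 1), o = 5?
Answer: -4284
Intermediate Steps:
w = 306 (w = 9*((14 + 15) + 5) = 9*(29 + 5) = 9*34 = 306)
l(z) = 24 (l(z) = 12*2 = 24)
P(v, W) = 26 (P(v, W) = 24 - 1*(-2) = 24 + 2 = 26)
w*(-40 + P(1, 4)) = 306*(-40 + 26) = 306*(-14) = -4284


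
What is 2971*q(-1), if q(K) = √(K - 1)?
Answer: 2971*I*√2 ≈ 4201.6*I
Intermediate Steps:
q(K) = √(-1 + K)
2971*q(-1) = 2971*√(-1 - 1) = 2971*√(-2) = 2971*(I*√2) = 2971*I*√2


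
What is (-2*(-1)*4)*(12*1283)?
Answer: 123168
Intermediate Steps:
(-2*(-1)*4)*(12*1283) = (2*4)*15396 = 8*15396 = 123168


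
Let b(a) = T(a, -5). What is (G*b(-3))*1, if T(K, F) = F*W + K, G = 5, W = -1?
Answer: 10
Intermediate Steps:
T(K, F) = K - F (T(K, F) = F*(-1) + K = -F + K = K - F)
b(a) = 5 + a (b(a) = a - 1*(-5) = a + 5 = 5 + a)
(G*b(-3))*1 = (5*(5 - 3))*1 = (5*2)*1 = 10*1 = 10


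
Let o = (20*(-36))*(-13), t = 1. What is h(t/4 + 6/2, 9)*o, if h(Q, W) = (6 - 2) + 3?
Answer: 65520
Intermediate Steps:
h(Q, W) = 7 (h(Q, W) = 4 + 3 = 7)
o = 9360 (o = -720*(-13) = 9360)
h(t/4 + 6/2, 9)*o = 7*9360 = 65520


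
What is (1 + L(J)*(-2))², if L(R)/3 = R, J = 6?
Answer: 1225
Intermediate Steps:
L(R) = 3*R
(1 + L(J)*(-2))² = (1 + (3*6)*(-2))² = (1 + 18*(-2))² = (1 - 36)² = (-35)² = 1225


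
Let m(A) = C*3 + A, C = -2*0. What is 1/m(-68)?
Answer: -1/68 ≈ -0.014706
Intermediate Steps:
C = 0
m(A) = A (m(A) = 0*3 + A = 0 + A = A)
1/m(-68) = 1/(-68) = -1/68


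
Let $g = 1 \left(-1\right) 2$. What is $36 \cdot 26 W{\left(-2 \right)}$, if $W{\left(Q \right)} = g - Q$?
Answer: $0$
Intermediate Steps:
$g = -2$ ($g = \left(-1\right) 2 = -2$)
$W{\left(Q \right)} = -2 - Q$
$36 \cdot 26 W{\left(-2 \right)} = 36 \cdot 26 \left(-2 - -2\right) = 936 \left(-2 + 2\right) = 936 \cdot 0 = 0$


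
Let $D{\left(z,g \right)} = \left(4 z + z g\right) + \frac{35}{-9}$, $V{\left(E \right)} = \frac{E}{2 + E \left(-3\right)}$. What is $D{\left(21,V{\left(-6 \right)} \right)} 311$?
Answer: $\frac{2065973}{90} \approx 22955.0$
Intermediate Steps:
$V{\left(E \right)} = \frac{E}{2 - 3 E}$
$D{\left(z,g \right)} = - \frac{35}{9} + 4 z + g z$ ($D{\left(z,g \right)} = \left(4 z + g z\right) + 35 \left(- \frac{1}{9}\right) = \left(4 z + g z\right) - \frac{35}{9} = - \frac{35}{9} + 4 z + g z$)
$D{\left(21,V{\left(-6 \right)} \right)} 311 = \left(- \frac{35}{9} + 4 \cdot 21 + \left(-1\right) \left(-6\right) \frac{1}{-2 + 3 \left(-6\right)} 21\right) 311 = \left(- \frac{35}{9} + 84 + \left(-1\right) \left(-6\right) \frac{1}{-2 - 18} \cdot 21\right) 311 = \left(- \frac{35}{9} + 84 + \left(-1\right) \left(-6\right) \frac{1}{-20} \cdot 21\right) 311 = \left(- \frac{35}{9} + 84 + \left(-1\right) \left(-6\right) \left(- \frac{1}{20}\right) 21\right) 311 = \left(- \frac{35}{9} + 84 - \frac{63}{10}\right) 311 = \frac{6643}{90} \cdot 311 = \frac{2065973}{90}$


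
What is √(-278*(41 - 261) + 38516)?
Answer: 2*√24919 ≈ 315.71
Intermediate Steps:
√(-278*(41 - 261) + 38516) = √(-278*(-220) + 38516) = √(61160 + 38516) = √99676 = 2*√24919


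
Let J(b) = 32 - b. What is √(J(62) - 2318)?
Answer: 2*I*√587 ≈ 48.456*I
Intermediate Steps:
√(J(62) - 2318) = √((32 - 1*62) - 2318) = √((32 - 62) - 2318) = √(-30 - 2318) = √(-2348) = 2*I*√587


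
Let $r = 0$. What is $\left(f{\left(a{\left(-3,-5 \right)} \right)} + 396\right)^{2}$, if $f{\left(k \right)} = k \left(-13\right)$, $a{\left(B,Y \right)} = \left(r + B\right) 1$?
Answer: $189225$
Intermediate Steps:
$a{\left(B,Y \right)} = B$ ($a{\left(B,Y \right)} = \left(0 + B\right) 1 = B 1 = B$)
$f{\left(k \right)} = - 13 k$
$\left(f{\left(a{\left(-3,-5 \right)} \right)} + 396\right)^{2} = \left(\left(-13\right) \left(-3\right) + 396\right)^{2} = \left(39 + 396\right)^{2} = 435^{2} = 189225$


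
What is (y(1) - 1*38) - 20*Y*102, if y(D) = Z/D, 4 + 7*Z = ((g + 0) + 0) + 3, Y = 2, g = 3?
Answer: -28824/7 ≈ -4117.7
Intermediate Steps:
Z = 2/7 (Z = -4/7 + (((3 + 0) + 0) + 3)/7 = -4/7 + ((3 + 0) + 3)/7 = -4/7 + (3 + 3)/7 = -4/7 + (⅐)*6 = -4/7 + 6/7 = 2/7 ≈ 0.28571)
y(D) = 2/(7*D)
(y(1) - 1*38) - 20*Y*102 = ((2/7)/1 - 1*38) - 20*2*102 = ((2/7)*1 - 38) - 40*102 = (2/7 - 38) - 4080 = -264/7 - 4080 = -28824/7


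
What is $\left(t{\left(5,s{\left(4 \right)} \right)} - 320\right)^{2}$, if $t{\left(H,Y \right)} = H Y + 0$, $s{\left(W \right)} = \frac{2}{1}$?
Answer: $96100$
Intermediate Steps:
$s{\left(W \right)} = 2$ ($s{\left(W \right)} = 2 \cdot 1 = 2$)
$t{\left(H,Y \right)} = H Y$
$\left(t{\left(5,s{\left(4 \right)} \right)} - 320\right)^{2} = \left(5 \cdot 2 - 320\right)^{2} = \left(10 - 320\right)^{2} = \left(-310\right)^{2} = 96100$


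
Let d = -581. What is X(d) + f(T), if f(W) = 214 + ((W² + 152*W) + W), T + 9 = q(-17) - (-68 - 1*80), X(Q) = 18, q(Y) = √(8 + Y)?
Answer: 40811 + 1293*I ≈ 40811.0 + 1293.0*I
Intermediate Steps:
T = 139 + 3*I (T = -9 + (√(8 - 17) - (-68 - 1*80)) = -9 + (√(-9) - (-68 - 80)) = -9 + (3*I - 1*(-148)) = -9 + (3*I + 148) = -9 + (148 + 3*I) = 139 + 3*I ≈ 139.0 + 3.0*I)
f(W) = 214 + W² + 153*W (f(W) = 214 + (W² + 153*W) = 214 + W² + 153*W)
X(d) + f(T) = 18 + (214 + (139 + 3*I)² + 153*(139 + 3*I)) = 18 + (214 + (139 + 3*I)² + (21267 + 459*I)) = 18 + (21481 + (139 + 3*I)² + 459*I) = 21499 + (139 + 3*I)² + 459*I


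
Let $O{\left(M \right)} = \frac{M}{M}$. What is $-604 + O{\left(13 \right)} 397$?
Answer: $-207$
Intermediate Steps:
$O{\left(M \right)} = 1$
$-604 + O{\left(13 \right)} 397 = -604 + 1 \cdot 397 = -604 + 397 = -207$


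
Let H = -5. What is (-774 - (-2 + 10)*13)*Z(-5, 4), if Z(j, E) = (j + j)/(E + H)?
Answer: -8780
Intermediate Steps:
Z(j, E) = 2*j/(-5 + E) (Z(j, E) = (j + j)/(E - 5) = (2*j)/(-5 + E) = 2*j/(-5 + E))
(-774 - (-2 + 10)*13)*Z(-5, 4) = (-774 - (-2 + 10)*13)*(2*(-5)/(-5 + 4)) = (-774 - 8*13)*(2*(-5)/(-1)) = (-774 - 1*104)*(2*(-5)*(-1)) = (-774 - 104)*10 = -878*10 = -8780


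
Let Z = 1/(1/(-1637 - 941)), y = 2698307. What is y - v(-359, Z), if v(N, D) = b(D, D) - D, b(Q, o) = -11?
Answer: 2695740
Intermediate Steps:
Z = -2578 (Z = 1/(1/(-2578)) = 1/(-1/2578) = -2578)
v(N, D) = -11 - D
y - v(-359, Z) = 2698307 - (-11 - 1*(-2578)) = 2698307 - (-11 + 2578) = 2698307 - 1*2567 = 2698307 - 2567 = 2695740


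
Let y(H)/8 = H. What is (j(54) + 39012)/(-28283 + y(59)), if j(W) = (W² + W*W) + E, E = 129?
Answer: -44973/27811 ≈ -1.6171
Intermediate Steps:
y(H) = 8*H
j(W) = 129 + 2*W² (j(W) = (W² + W*W) + 129 = (W² + W²) + 129 = 2*W² + 129 = 129 + 2*W²)
(j(54) + 39012)/(-28283 + y(59)) = ((129 + 2*54²) + 39012)/(-28283 + 8*59) = ((129 + 2*2916) + 39012)/(-28283 + 472) = ((129 + 5832) + 39012)/(-27811) = (5961 + 39012)*(-1/27811) = 44973*(-1/27811) = -44973/27811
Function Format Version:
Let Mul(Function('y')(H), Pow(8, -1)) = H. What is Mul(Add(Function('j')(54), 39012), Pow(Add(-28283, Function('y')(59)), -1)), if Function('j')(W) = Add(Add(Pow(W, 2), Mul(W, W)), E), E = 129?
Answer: Rational(-44973, 27811) ≈ -1.6171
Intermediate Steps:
Function('y')(H) = Mul(8, H)
Function('j')(W) = Add(129, Mul(2, Pow(W, 2))) (Function('j')(W) = Add(Add(Pow(W, 2), Mul(W, W)), 129) = Add(Add(Pow(W, 2), Pow(W, 2)), 129) = Add(Mul(2, Pow(W, 2)), 129) = Add(129, Mul(2, Pow(W, 2))))
Mul(Add(Function('j')(54), 39012), Pow(Add(-28283, Function('y')(59)), -1)) = Mul(Add(Add(129, Mul(2, Pow(54, 2))), 39012), Pow(Add(-28283, Mul(8, 59)), -1)) = Mul(Add(Add(129, Mul(2, 2916)), 39012), Pow(Add(-28283, 472), -1)) = Mul(Add(Add(129, 5832), 39012), Pow(-27811, -1)) = Mul(Add(5961, 39012), Rational(-1, 27811)) = Mul(44973, Rational(-1, 27811)) = Rational(-44973, 27811)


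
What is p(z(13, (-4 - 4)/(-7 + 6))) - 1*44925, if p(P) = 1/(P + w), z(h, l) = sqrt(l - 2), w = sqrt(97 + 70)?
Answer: (1 - 44925*sqrt(6) - 44925*sqrt(167))/(sqrt(6) + sqrt(167)) ≈ -44925.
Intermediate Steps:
w = sqrt(167) ≈ 12.923
z(h, l) = sqrt(-2 + l)
p(P) = 1/(P + sqrt(167))
p(z(13, (-4 - 4)/(-7 + 6))) - 1*44925 = 1/(sqrt(-2 + (-4 - 4)/(-7 + 6)) + sqrt(167)) - 1*44925 = 1/(sqrt(-2 - 8/(-1)) + sqrt(167)) - 44925 = 1/(sqrt(-2 - 8*(-1)) + sqrt(167)) - 44925 = 1/(sqrt(-2 + 8) + sqrt(167)) - 44925 = 1/(sqrt(6) + sqrt(167)) - 44925 = -44925 + 1/(sqrt(6) + sqrt(167))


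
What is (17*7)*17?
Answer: 2023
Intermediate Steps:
(17*7)*17 = 119*17 = 2023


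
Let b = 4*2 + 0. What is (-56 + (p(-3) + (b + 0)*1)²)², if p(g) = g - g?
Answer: 64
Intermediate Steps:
p(g) = 0
b = 8 (b = 8 + 0 = 8)
(-56 + (p(-3) + (b + 0)*1)²)² = (-56 + (0 + (8 + 0)*1)²)² = (-56 + (0 + 8*1)²)² = (-56 + (0 + 8)²)² = (-56 + 8²)² = (-56 + 64)² = 8² = 64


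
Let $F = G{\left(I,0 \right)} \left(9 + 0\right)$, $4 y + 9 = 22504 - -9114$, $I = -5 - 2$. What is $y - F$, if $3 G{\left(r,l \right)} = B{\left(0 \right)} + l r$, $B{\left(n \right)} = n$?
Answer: $\frac{31609}{4} \approx 7902.3$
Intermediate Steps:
$I = -7$
$G{\left(r,l \right)} = \frac{l r}{3}$ ($G{\left(r,l \right)} = \frac{0 + l r}{3} = \frac{l r}{3}$)
$y = \frac{31609}{4}$ ($y = - \frac{9}{4} + \frac{22504 - -9114}{4} = - \frac{9}{4} + \frac{22504 + 9114}{4} = - \frac{9}{4} + \frac{1}{4} \cdot 31618 = - \frac{9}{4} + \frac{15809}{2} = \frac{31609}{4} \approx 7902.3$)
$F = 0$ ($F = \frac{1}{3} \cdot 0 \left(-7\right) \left(9 + 0\right) = 0 \cdot 9 = 0$)
$y - F = \frac{31609}{4} - 0 = \frac{31609}{4} + 0 = \frac{31609}{4}$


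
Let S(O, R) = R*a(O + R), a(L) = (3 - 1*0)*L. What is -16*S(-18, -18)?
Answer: -31104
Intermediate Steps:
a(L) = 3*L (a(L) = (3 + 0)*L = 3*L)
S(O, R) = R*(3*O + 3*R) (S(O, R) = R*(3*(O + R)) = R*(3*O + 3*R))
-16*S(-18, -18) = -48*(-18)*(-18 - 18) = -48*(-18)*(-36) = -16*1944 = -31104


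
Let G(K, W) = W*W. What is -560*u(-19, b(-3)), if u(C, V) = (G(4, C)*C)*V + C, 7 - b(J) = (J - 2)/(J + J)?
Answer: 71091160/3 ≈ 2.3697e+7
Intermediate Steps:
G(K, W) = W**2
b(J) = 7 - (-2 + J)/(2*J) (b(J) = 7 - (J - 2)/(J + J) = 7 - (-2 + J)/(2*J))
u(C, V) = C + V*C**3 (u(C, V) = (C**2*C)*V + C = C**3*V + C = V*C**3 + C = C + V*C**3)
-560*u(-19, b(-3)) = -560*(-19 + (13/2 + 1/(-3))*(-19)**3) = -560*(-19 + (13/2 - 1/3)*(-6859)) = -560*(-19 + (37/6)*(-6859)) = -560*(-19 - 253783/6) = -560*(-253897/6) = 71091160/3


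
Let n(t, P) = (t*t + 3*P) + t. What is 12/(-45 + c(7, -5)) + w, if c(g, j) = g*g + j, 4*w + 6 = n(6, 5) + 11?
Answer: 7/2 ≈ 3.5000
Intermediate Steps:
n(t, P) = t + t² + 3*P (n(t, P) = (t² + 3*P) + t = t + t² + 3*P)
w = 31/2 (w = -3/2 + ((6 + 6² + 3*5) + 11)/4 = -3/2 + ((6 + 36 + 15) + 11)/4 = -3/2 + (57 + 11)/4 = -3/2 + (¼)*68 = -3/2 + 17 = 31/2 ≈ 15.500)
c(g, j) = j + g² (c(g, j) = g² + j = j + g²)
12/(-45 + c(7, -5)) + w = 12/(-45 + (-5 + 7²)) + 31/2 = 12/(-45 + (-5 + 49)) + 31/2 = 12/(-45 + 44) + 31/2 = 12/(-1) + 31/2 = -1*12 + 31/2 = -12 + 31/2 = 7/2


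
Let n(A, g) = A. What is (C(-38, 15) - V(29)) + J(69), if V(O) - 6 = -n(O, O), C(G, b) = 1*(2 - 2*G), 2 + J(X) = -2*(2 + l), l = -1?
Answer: 97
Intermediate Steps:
J(X) = -4 (J(X) = -2 - 2*(2 - 1) = -2 - 2*1 = -2 - 2 = -4)
C(G, b) = 2 - 2*G
V(O) = 6 - O
(C(-38, 15) - V(29)) + J(69) = ((2 - 2*(-38)) - (6 - 1*29)) - 4 = ((2 + 76) - (6 - 29)) - 4 = (78 - 1*(-23)) - 4 = (78 + 23) - 4 = 101 - 4 = 97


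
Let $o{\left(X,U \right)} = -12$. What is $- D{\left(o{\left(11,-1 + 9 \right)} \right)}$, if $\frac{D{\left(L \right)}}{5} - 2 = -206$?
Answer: $1020$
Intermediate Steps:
$D{\left(L \right)} = -1020$ ($D{\left(L \right)} = 10 + 5 \left(-206\right) = 10 - 1030 = -1020$)
$- D{\left(o{\left(11,-1 + 9 \right)} \right)} = \left(-1\right) \left(-1020\right) = 1020$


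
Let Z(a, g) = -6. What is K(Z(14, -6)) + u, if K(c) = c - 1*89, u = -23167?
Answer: -23262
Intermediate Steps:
K(c) = -89 + c (K(c) = c - 89 = -89 + c)
K(Z(14, -6)) + u = (-89 - 6) - 23167 = -95 - 23167 = -23262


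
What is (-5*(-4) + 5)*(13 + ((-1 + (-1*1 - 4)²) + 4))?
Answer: 1025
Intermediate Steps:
(-5*(-4) + 5)*(13 + ((-1 + (-1*1 - 4)²) + 4)) = (20 + 5)*(13 + ((-1 + (-1 - 4)²) + 4)) = 25*(13 + ((-1 + (-5)²) + 4)) = 25*(13 + ((-1 + 25) + 4)) = 25*(13 + (24 + 4)) = 25*(13 + 28) = 25*41 = 1025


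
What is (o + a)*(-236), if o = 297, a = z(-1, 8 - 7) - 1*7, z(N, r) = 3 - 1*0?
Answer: -69148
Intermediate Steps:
z(N, r) = 3 (z(N, r) = 3 + 0 = 3)
a = -4 (a = 3 - 1*7 = 3 - 7 = -4)
(o + a)*(-236) = (297 - 4)*(-236) = 293*(-236) = -69148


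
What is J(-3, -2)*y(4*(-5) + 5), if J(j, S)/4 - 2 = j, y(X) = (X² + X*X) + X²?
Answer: -2700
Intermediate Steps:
y(X) = 3*X² (y(X) = (X² + X²) + X² = 2*X² + X² = 3*X²)
J(j, S) = 8 + 4*j
J(-3, -2)*y(4*(-5) + 5) = (8 + 4*(-3))*(3*(4*(-5) + 5)²) = (8 - 12)*(3*(-20 + 5)²) = -12*(-15)² = -12*225 = -4*675 = -2700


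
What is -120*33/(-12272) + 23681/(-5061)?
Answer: -4831637/1109082 ≈ -4.3564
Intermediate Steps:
-120*33/(-12272) + 23681/(-5061) = -3960*(-1/12272) + 23681*(-1/5061) = 495/1534 - 3383/723 = -4831637/1109082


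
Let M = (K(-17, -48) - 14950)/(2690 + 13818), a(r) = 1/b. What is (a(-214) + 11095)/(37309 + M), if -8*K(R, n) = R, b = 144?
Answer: 13187258974/44343505737 ≈ 0.29739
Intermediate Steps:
K(R, n) = -R/8
a(r) = 1/144
M = -119583/132064 (M = (-1/8*(-17) - 14950)/(2690 + 13818) = (17/8 - 14950)/16508 = -119583/8*1/16508 = -119583/132064 ≈ -0.90549)
(a(-214) + 11095)/(37309 + M) = (1/144 + 11095)/(37309 - 119583/132064) = 1597681/(144*(4927056193/132064)) = (1597681/144)*(132064/4927056193) = 13187258974/44343505737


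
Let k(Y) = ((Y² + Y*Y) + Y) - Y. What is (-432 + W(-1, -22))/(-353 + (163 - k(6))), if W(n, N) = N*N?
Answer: -26/131 ≈ -0.19847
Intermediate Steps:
W(n, N) = N²
k(Y) = 2*Y² (k(Y) = ((Y² + Y²) + Y) - Y = (2*Y² + Y) - Y = (Y + 2*Y²) - Y = 2*Y²)
(-432 + W(-1, -22))/(-353 + (163 - k(6))) = (-432 + (-22)²)/(-353 + (163 - 2*6²)) = (-432 + 484)/(-353 + (163 - 2*36)) = 52/(-353 + (163 - 1*72)) = 52/(-353 + (163 - 72)) = 52/(-353 + 91) = 52/(-262) = 52*(-1/262) = -26/131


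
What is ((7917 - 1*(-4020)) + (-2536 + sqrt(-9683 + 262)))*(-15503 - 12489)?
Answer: -263152792 - 27992*I*sqrt(9421) ≈ -2.6315e+8 - 2.717e+6*I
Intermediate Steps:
((7917 - 1*(-4020)) + (-2536 + sqrt(-9683 + 262)))*(-15503 - 12489) = ((7917 + 4020) + (-2536 + sqrt(-9421)))*(-27992) = (11937 + (-2536 + I*sqrt(9421)))*(-27992) = (9401 + I*sqrt(9421))*(-27992) = -263152792 - 27992*I*sqrt(9421)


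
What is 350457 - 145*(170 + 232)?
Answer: 292167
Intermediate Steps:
350457 - 145*(170 + 232) = 350457 - 145*402 = 350457 - 58290 = 292167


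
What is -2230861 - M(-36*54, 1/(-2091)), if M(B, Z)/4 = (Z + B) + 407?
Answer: -4651874879/2091 ≈ -2.2247e+6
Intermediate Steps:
M(B, Z) = 1628 + 4*B + 4*Z (M(B, Z) = 4*((Z + B) + 407) = 4*((B + Z) + 407) = 4*(407 + B + Z) = 1628 + 4*B + 4*Z)
-2230861 - M(-36*54, 1/(-2091)) = -2230861 - (1628 + 4*(-36*54) + 4/(-2091)) = -2230861 - (1628 + 4*(-1944) + 4*(-1/2091)) = -2230861 - (1628 - 7776 - 4/2091) = -2230861 - 1*(-12855472/2091) = -2230861 + 12855472/2091 = -4651874879/2091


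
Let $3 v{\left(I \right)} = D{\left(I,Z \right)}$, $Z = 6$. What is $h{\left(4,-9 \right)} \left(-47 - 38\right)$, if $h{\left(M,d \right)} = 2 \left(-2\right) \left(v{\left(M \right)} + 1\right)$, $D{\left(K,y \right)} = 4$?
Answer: $\frac{2380}{3} \approx 793.33$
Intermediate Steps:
$v{\left(I \right)} = \frac{4}{3}$ ($v{\left(I \right)} = \frac{1}{3} \cdot 4 = \frac{4}{3}$)
$h{\left(M,d \right)} = - \frac{28}{3}$ ($h{\left(M,d \right)} = 2 \left(-2\right) \left(\frac{4}{3} + 1\right) = \left(-4\right) \frac{7}{3} = - \frac{28}{3}$)
$h{\left(4,-9 \right)} \left(-47 - 38\right) = - \frac{28 \left(-47 - 38\right)}{3} = \left(- \frac{28}{3}\right) \left(-85\right) = \frac{2380}{3}$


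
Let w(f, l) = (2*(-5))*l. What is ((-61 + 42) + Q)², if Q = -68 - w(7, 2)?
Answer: 4489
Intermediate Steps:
w(f, l) = -10*l
Q = -48 (Q = -68 - (-10)*2 = -68 - 1*(-20) = -68 + 20 = -48)
((-61 + 42) + Q)² = ((-61 + 42) - 48)² = (-19 - 48)² = (-67)² = 4489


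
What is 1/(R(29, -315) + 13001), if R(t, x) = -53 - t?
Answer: 1/12919 ≈ 7.7405e-5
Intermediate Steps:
1/(R(29, -315) + 13001) = 1/((-53 - 1*29) + 13001) = 1/((-53 - 29) + 13001) = 1/(-82 + 13001) = 1/12919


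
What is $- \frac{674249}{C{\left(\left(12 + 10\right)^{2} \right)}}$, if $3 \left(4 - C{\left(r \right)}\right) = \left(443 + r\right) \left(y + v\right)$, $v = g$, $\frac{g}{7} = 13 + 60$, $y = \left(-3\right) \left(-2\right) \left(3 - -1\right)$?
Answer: $\frac{674249}{165311} \approx 4.0787$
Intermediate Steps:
$y = 24$ ($y = 6 \left(3 + 1\right) = 6 \cdot 4 = 24$)
$g = 511$ ($g = 7 \left(13 + 60\right) = 7 \cdot 73 = 511$)
$v = 511$
$C{\left(r \right)} = - \frac{236993}{3} - \frac{535 r}{3}$ ($C{\left(r \right)} = 4 - \frac{\left(443 + r\right) \left(24 + 511\right)}{3} = 4 - \frac{\left(443 + r\right) 535}{3} = 4 - \frac{237005 + 535 r}{3} = 4 - \left(\frac{237005}{3} + \frac{535 r}{3}\right) = - \frac{236993}{3} - \frac{535 r}{3}$)
$- \frac{674249}{C{\left(\left(12 + 10\right)^{2} \right)}} = - \frac{674249}{- \frac{236993}{3} - \frac{535 \left(12 + 10\right)^{2}}{3}} = - \frac{674249}{- \frac{236993}{3} - \frac{535 \cdot 22^{2}}{3}} = - \frac{674249}{- \frac{236993}{3} - \frac{258940}{3}} = - \frac{674249}{-165311} = \left(-674249\right) \left(- \frac{1}{165311}\right) = \frac{674249}{165311}$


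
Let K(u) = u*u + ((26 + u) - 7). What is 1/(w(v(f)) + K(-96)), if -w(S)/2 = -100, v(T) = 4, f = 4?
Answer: 1/9339 ≈ 0.00010708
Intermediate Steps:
w(S) = 200 (w(S) = -2*(-100) = 200)
K(u) = 19 + u + u² (K(u) = u² + (19 + u) = 19 + u + u²)
1/(w(v(f)) + K(-96)) = 1/(200 + (19 - 96 + (-96)²)) = 1/(200 + (19 - 96 + 9216)) = 1/(200 + 9139) = 1/9339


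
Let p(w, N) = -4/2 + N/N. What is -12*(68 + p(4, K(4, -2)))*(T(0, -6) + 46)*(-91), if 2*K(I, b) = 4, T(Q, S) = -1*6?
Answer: 2926560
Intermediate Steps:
T(Q, S) = -6
K(I, b) = 2 (K(I, b) = (½)*4 = 2)
p(w, N) = -1 (p(w, N) = -4*½ + 1 = -2 + 1 = -1)
-12*(68 + p(4, K(4, -2)))*(T(0, -6) + 46)*(-91) = -12*(68 - 1)*(-6 + 46)*(-91) = -804*40*(-91) = -12*2680*(-91) = -32160*(-91) = 2926560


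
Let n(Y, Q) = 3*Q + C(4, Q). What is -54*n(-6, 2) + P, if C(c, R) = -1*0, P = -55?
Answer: -379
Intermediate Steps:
C(c, R) = 0
n(Y, Q) = 3*Q (n(Y, Q) = 3*Q + 0 = 3*Q)
-54*n(-6, 2) + P = -162*2 - 55 = -54*6 - 55 = -324 - 55 = -379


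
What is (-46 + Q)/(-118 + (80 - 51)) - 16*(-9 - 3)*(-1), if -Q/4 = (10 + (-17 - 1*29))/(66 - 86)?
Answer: -85174/445 ≈ -191.40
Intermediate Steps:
Q = -36/5 (Q = -4*(10 + (-17 - 1*29))/(66 - 86) = -4*(10 + (-17 - 29))/(-20) = -4*(10 - 46)*(-1)/20 = -(-144)*(-1)/20 = -4*9/5 = -36/5 ≈ -7.2000)
(-46 + Q)/(-118 + (80 - 51)) - 16*(-9 - 3)*(-1) = (-46 - 36/5)/(-118 + (80 - 51)) - 16*(-9 - 3)*(-1) = -266/(5*(-118 + 29)) - (-192)*(-1) = -266/5/(-89) - 16*12 = -266/5*(-1/89) - 192 = 266/445 - 192 = -85174/445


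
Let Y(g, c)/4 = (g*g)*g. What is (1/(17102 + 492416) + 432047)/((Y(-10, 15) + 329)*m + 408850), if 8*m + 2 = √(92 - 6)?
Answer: 1443272320808362548/1368699862718484721 + 1616236480813674*√86/1368699862718484721 ≈ 1.0654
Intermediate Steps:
m = -¼ + √86/8 (m = -¼ + √(92 - 6)/8 = -¼ + √86/8 ≈ 0.90920)
Y(g, c) = 4*g³ (Y(g, c) = 4*((g*g)*g) = 4*(g²*g) = 4*g³)
(1/(17102 + 492416) + 432047)/((Y(-10, 15) + 329)*m + 408850) = (1/(17102 + 492416) + 432047)/((4*(-10)³ + 329)*(-¼ + √86/8) + 408850) = (1/509518 + 432047)/((4*(-1000) + 329)*(-¼ + √86/8) + 408850) = (1/509518 + 432047)/((-4000 + 329)*(-¼ + √86/8) + 408850) = 220135723347/(509518*(-3671*(-¼ + √86/8) + 408850)) = 220135723347/(509518*((3671/4 - 3671*√86/8) + 408850)) = 220135723347/(509518*(1639071/4 - 3671*√86/8))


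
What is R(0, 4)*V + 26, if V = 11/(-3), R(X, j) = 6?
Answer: 4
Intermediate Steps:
V = -11/3 (V = 11*(-1/3) = -11/3 ≈ -3.6667)
R(0, 4)*V + 26 = 6*(-11/3) + 26 = -22 + 26 = 4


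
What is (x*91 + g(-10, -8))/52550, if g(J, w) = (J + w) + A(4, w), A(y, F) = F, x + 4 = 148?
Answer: 6539/26275 ≈ 0.24887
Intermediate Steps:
x = 144 (x = -4 + 148 = 144)
g(J, w) = J + 2*w (g(J, w) = (J + w) + w = J + 2*w)
(x*91 + g(-10, -8))/52550 = (144*91 + (-10 + 2*(-8)))/52550 = (13104 + (-10 - 16))*(1/52550) = (13104 - 26)*(1/52550) = 13078*(1/52550) = 6539/26275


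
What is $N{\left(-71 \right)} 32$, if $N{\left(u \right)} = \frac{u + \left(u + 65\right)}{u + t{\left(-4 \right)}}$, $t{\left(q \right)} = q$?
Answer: $\frac{2464}{75} \approx 32.853$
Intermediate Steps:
$N{\left(u \right)} = \frac{65 + 2 u}{-4 + u}$ ($N{\left(u \right)} = \frac{u + \left(u + 65\right)}{u - 4} = \frac{u + \left(65 + u\right)}{-4 + u} = \frac{65 + 2 u}{-4 + u}$)
$N{\left(-71 \right)} 32 = \frac{65 + 2 \left(-71\right)}{-4 - 71} \cdot 32 = \frac{65 - 142}{-75} \cdot 32 = \left(- \frac{1}{75}\right) \left(-77\right) 32 = \frac{77}{75} \cdot 32 = \frac{2464}{75}$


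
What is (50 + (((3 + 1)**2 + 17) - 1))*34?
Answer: 2788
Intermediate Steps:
(50 + (((3 + 1)**2 + 17) - 1))*34 = (50 + ((4**2 + 17) - 1))*34 = (50 + ((16 + 17) - 1))*34 = (50 + (33 - 1))*34 = (50 + 32)*34 = 82*34 = 2788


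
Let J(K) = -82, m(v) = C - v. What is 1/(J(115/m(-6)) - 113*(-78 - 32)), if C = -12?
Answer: 1/12348 ≈ 8.0985e-5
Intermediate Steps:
m(v) = -12 - v
1/(J(115/m(-6)) - 113*(-78 - 32)) = 1/(-82 - 113*(-78 - 32)) = 1/(-82 - 113*(-110)) = 1/(-82 + 12430) = 1/12348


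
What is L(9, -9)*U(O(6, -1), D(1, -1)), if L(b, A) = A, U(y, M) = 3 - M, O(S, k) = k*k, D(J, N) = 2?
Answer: -9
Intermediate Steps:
O(S, k) = k²
L(9, -9)*U(O(6, -1), D(1, -1)) = -9*(3 - 1*2) = -9*(3 - 2) = -9*1 = -9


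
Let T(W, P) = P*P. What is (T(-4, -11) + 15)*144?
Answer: 19584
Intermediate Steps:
T(W, P) = P²
(T(-4, -11) + 15)*144 = ((-11)² + 15)*144 = (121 + 15)*144 = 136*144 = 19584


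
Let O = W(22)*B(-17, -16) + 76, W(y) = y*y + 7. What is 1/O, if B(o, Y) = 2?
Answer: 1/1058 ≈ 0.00094518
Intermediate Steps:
W(y) = 7 + y² (W(y) = y² + 7 = 7 + y²)
O = 1058 (O = (7 + 22²)*2 + 76 = (7 + 484)*2 + 76 = 491*2 + 76 = 982 + 76 = 1058)
1/O = 1/1058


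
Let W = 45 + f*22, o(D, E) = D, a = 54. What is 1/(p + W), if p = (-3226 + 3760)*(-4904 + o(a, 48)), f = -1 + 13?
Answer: -1/2589591 ≈ -3.8616e-7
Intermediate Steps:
f = 12
p = -2589900 (p = (-3226 + 3760)*(-4904 + 54) = 534*(-4850) = -2589900)
W = 309 (W = 45 + 12*22 = 45 + 264 = 309)
1/(p + W) = 1/(-2589900 + 309) = 1/(-2589591) = -1/2589591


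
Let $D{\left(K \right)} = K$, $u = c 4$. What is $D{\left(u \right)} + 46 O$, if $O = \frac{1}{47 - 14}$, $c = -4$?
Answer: $- \frac{482}{33} \approx -14.606$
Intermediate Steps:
$u = -16$ ($u = \left(-4\right) 4 = -16$)
$O = \frac{1}{33} \approx 0.030303$
$D{\left(u \right)} + 46 O = -16 + 46 \cdot \frac{1}{33} = -16 + \frac{46}{33} = - \frac{482}{33}$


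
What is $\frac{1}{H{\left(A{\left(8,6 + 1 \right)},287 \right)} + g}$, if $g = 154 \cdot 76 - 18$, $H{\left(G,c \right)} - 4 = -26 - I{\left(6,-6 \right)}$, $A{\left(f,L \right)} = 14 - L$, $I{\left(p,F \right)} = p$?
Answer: $\frac{1}{11658} \approx 8.5778 \cdot 10^{-5}$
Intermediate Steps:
$H{\left(G,c \right)} = -28$ ($H{\left(G,c \right)} = 4 - 32 = -28$)
$g = 11686$ ($g = 11704 - 18 = 11686$)
$\frac{1}{H{\left(A{\left(8,6 + 1 \right)},287 \right)} + g} = \frac{1}{-28 + 11686} = \frac{1}{11658}$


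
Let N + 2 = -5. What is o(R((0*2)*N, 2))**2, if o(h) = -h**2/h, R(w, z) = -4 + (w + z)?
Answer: 4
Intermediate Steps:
N = -7 (N = -2 - 5 = -7)
R(w, z) = -4 + w + z
o(h) = -h
o(R((0*2)*N, 2))**2 = (-(-4 + (0*2)*(-7) + 2))**2 = (-(-4 + 0*(-7) + 2))**2 = (-(-4 + 0 + 2))**2 = (-1*(-2))**2 = 2**2 = 4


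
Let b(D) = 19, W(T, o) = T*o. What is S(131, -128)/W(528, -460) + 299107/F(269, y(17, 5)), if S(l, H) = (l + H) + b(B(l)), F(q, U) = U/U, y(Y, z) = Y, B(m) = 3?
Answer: 3302141279/11040 ≈ 2.9911e+5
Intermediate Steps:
F(q, U) = 1
S(l, H) = 19 + H + l (S(l, H) = (l + H) + 19 = (H + l) + 19 = 19 + H + l)
S(131, -128)/W(528, -460) + 299107/F(269, y(17, 5)) = (19 - 128 + 131)/((528*(-460))) + 299107/1 = 22/(-242880) + 299107*1 = 22*(-1/242880) + 299107 = -1/11040 + 299107 = 3302141279/11040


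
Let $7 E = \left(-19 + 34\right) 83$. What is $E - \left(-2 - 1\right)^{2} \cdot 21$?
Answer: $- \frac{78}{7} \approx -11.143$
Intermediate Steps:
$E = \frac{1245}{7}$ ($E = \frac{\left(-19 + 34\right) 83}{7} = \frac{15 \cdot 83}{7} = \frac{1}{7} \cdot 1245 = \frac{1245}{7} \approx 177.86$)
$E - \left(-2 - 1\right)^{2} \cdot 21 = \frac{1245}{7} - \left(-2 - 1\right)^{2} \cdot 21 = \frac{1245}{7} - \left(-3\right)^{2} \cdot 21 = \frac{1245}{7} - 9 \cdot 21 = \frac{1245}{7} - 189 = - \frac{78}{7}$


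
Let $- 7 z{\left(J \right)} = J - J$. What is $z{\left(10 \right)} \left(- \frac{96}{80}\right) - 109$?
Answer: $-109$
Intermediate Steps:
$z{\left(J \right)} = 0$ ($z{\left(J \right)} = - \frac{J - J}{7} = \left(- \frac{1}{7}\right) 0 = 0$)
$z{\left(10 \right)} \left(- \frac{96}{80}\right) - 109 = 0 \left(- \frac{96}{80}\right) - 109 = 0 \left(\left(-96\right) \frac{1}{80}\right) - 109 = 0 \left(- \frac{6}{5}\right) - 109 = 0 - 109 = -109$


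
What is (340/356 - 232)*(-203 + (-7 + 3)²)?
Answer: 3845281/89 ≈ 43205.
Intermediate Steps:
(340/356 - 232)*(-203 + (-7 + 3)²) = (340*(1/356) - 232)*(-203 + (-4)²) = (85/89 - 232)*(-203 + 16) = -20563/89*(-187) = 3845281/89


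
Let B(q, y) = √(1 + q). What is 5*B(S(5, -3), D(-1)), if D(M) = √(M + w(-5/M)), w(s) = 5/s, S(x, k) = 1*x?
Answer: 5*√6 ≈ 12.247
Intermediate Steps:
S(x, k) = x
D(M) = 0 (D(M) = √(M + 5/((-5/M))) = √(M + 5*(-M/5)) = √(M - M) = √0 = 0)
5*B(S(5, -3), D(-1)) = 5*√(1 + 5) = 5*√6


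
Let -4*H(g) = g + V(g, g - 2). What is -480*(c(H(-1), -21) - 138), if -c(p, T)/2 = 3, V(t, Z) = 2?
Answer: 69120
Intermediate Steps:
H(g) = -1/2 - g/4 (H(g) = -(g + 2)/4 = -(2 + g)/4 = -1/2 - g/4)
c(p, T) = -6 (c(p, T) = -2*3 = -6)
-480*(c(H(-1), -21) - 138) = -480*(-6 - 138) = -480*(-144) = 69120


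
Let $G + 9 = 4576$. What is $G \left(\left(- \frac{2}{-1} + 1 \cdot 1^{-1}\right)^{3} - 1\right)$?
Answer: $118742$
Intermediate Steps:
$G = 4567$ ($G = -9 + 4576 = 4567$)
$G \left(\left(- \frac{2}{-1} + 1 \cdot 1^{-1}\right)^{3} - 1\right) = 4567 \left(\left(- \frac{2}{-1} + 1 \cdot 1^{-1}\right)^{3} - 1\right) = 4567 \left(\left(\left(-2\right) \left(-1\right) + 1 \cdot 1\right)^{3} - 1\right) = 4567 \left(\left(2 + 1\right)^{3} - 1\right) = 4567 \left(3^{3} - 1\right) = 4567 \left(27 - 1\right) = 4567 \cdot 26 = 118742$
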